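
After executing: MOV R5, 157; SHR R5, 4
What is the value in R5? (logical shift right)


Register state trace:
  MOV R5, 157  → R5 = 157
  SHR R5, 4  → R5 = 157 >> 4 = 157 // 2^4 = 9
Final: R5 = 9

9


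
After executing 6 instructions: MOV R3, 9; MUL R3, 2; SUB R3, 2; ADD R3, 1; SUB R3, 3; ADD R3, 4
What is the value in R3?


Register state trace:
  MOV R3, 9  → R3 = 9
  MUL R3, 2  → R3 = 9 * 2 = 18
  SUB R3, 2  → R3 = 18 - 2 = 16
  ADD R3, 1  → R3 = 16 + 1 = 17
  SUB R3, 3  → R3 = 17 - 3 = 14
  ADD R3, 4  → R3 = 14 + 4 = 18
Final: R3 = 18

18


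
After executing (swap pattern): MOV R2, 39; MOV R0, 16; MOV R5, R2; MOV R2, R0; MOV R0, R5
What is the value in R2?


Register state trace (swap pattern):
  MOV R2, 39  → R2 = 39
  MOV R0, 16  → R0 = 16
  MOV R5, R2  → R5 = 39  (save R2)
  MOV R2, R0  → R2 = 16  (R2 gets R0's value)
  MOV R0, R5  → R0 = 39  (R0 gets saved value)
Final: R2 = 16

16


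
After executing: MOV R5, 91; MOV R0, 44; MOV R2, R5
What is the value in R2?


Register state trace:
  MOV R5, 91  → R5 = 91
  MOV R0, 44  → R0 = 44
  MOV R2, R5  → R2 = 91
Final: R2 = 91

91


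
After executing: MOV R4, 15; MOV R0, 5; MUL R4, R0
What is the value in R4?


Register state trace:
  MOV R4, 15  → R4 = 15
  MOV R0, 5  → R0 = 5
  MUL R4, R0  → R4 = 15 * 5 = 75
Final: R4 = 75

75


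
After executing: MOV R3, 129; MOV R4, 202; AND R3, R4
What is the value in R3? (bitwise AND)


Register state trace:
  MOV R3, 129  → R3 = 129 (0b10000001)
  MOV R4, 202  → R4 = 202 (0b11001010)
  AND R3, R4  → R3 = 129 AND 202 = 128 (0b10000000)
Final: R3 = 128

128


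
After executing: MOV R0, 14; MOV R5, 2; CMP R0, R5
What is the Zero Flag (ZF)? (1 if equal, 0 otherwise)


Register state trace:
  MOV R0, 14  → R0 = 14
  MOV R5, 2  → R5 = 2
  CMP R0, R5  → computes 14 - 2 = 12
  Result is nonzero, so values are not equal
ZF = 0

0


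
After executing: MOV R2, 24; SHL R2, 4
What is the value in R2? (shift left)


Register state trace:
  MOV R2, 24  → R2 = 24
  SHL R2, 4  → R2 = 24 << 4 = 24 * 2^4 = 384
Final: R2 = 384

384


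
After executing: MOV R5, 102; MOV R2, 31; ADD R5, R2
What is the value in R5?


Register state trace:
  MOV R5, 102  → R5 = 102
  MOV R2, 31  → R2 = 31
  ADD R5, R2  → R5 = 102 + 31 = 133
Final: R5 = 133

133


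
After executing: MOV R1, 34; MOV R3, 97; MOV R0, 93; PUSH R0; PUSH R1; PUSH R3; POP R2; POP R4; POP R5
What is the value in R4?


Stack trace (top is rightmost):
  MOV R1, 34  → R1 = 34
  MOV R3, 97  → R3 = 97
  MOV R0, 93  → R0 = 93
  PUSH R0  → stack: [93]
  PUSH R1  → stack: [93, 34]
  PUSH R3  → stack: [93, 34, 97]
  POP R2  → R2 = 97, stack: [93, 34]
  POP R4  → R4 = 34, stack: [93]
  POP R5  → R5 = 93, stack: []
Final: R4 = 34

34


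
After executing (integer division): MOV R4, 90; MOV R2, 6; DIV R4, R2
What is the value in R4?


Register state trace:
  MOV R4, 90  → R4 = 90
  MOV R2, 6  → R2 = 6
  DIV R4, R2  → R4 = 90 // 6 = 15
Final: R4 = 15

15


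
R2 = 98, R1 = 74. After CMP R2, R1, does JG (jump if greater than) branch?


Trace:
  R2 = 98, R1 = 74
  CMP R2, R1  → compares 98 vs 74
  JG checks: is 98 greater than 74?
  98 > 74, so condition is true
Branch taken: Yes

Yes


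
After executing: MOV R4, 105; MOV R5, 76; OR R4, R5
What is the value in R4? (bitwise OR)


Register state trace:
  MOV R4, 105  → R4 = 105 (0b01101001)
  MOV R5, 76  → R5 = 76 (0b01001100)
  OR R4, R5   → R4 = 105 OR 76 = 109 (0b01101101)
Final: R4 = 109

109


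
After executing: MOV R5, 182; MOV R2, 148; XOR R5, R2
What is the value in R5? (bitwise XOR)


Register state trace:
  MOV R5, 182  → R5 = 182 (0b10110110)
  MOV R2, 148  → R2 = 148 (0b10010100)
  XOR R5, R2  → R5 = 182 XOR 148 = 34 (0b00100010)
Final: R5 = 34

34


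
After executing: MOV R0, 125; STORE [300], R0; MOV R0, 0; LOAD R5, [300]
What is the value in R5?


Register and memory trace:
  MOV R0, 125  → R0 = 125
  STORE [300], R0  → mem[300] = 125
  MOV R0, 0  → R0 = 0
  LOAD R5, [300]  → R5 = mem[300] = 125
Final: R5 = 125

125


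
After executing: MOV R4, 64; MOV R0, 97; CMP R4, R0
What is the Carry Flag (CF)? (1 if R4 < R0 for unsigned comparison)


Register state trace:
  MOV R4, 64  → R4 = 64
  MOV R0, 97  → R0 = 97
  CMP R4, R0  → unsigned 64 - 97: borrow occurs
  64 < 97, so CF = 1
CF = 1

1


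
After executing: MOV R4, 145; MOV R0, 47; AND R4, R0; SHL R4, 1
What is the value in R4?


Register state trace:
  MOV R4, 145  → R4 = 145 (0b10010001)
  MOV R0, 47  → R0 = 47 (0b00101111)
  AND R4, R0  → R4 = 145 AND 47 = 1 (0b00000001)
  SHL R4, 1  → R4 = 1 << 1 = 2
Final: R4 = 2

2


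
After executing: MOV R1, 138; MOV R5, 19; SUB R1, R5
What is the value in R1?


Register state trace:
  MOV R1, 138  → R1 = 138
  MOV R5, 19  → R5 = 19
  SUB R1, R5  → R1 = 138 - 19 = 119
Final: R1 = 119

119


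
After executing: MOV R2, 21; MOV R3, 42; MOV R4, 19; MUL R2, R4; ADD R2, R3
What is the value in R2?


Register state trace:
  MOV R2, 21  → R2 = 21
  MOV R3, 42  → R3 = 42
  MOV R4, 19  → R4 = 19
  MUL R2, R4  → R2 = 21 * 19 = 399
  ADD R2, R3  → R2 = 399 + 42 = 441
Final: R2 = 441

441


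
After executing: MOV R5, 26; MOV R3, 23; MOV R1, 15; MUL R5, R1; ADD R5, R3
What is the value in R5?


Register state trace:
  MOV R5, 26  → R5 = 26
  MOV R3, 23  → R3 = 23
  MOV R1, 15  → R1 = 15
  MUL R5, R1  → R5 = 26 * 15 = 390
  ADD R5, R3  → R5 = 390 + 23 = 413
Final: R5 = 413

413


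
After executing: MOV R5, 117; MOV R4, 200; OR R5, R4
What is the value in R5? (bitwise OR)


Register state trace:
  MOV R5, 117  → R5 = 117 (0b01110101)
  MOV R4, 200  → R4 = 200 (0b11001000)
  OR R5, R4   → R5 = 117 OR 200 = 253 (0b11111101)
Final: R5 = 253

253


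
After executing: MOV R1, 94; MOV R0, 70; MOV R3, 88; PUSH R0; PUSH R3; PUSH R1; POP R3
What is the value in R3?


Stack trace (top is rightmost):
  MOV R1, 94  → R1 = 94
  MOV R0, 70  → R0 = 70
  MOV R3, 88  → R3 = 88
  PUSH R0  → stack: [70]
  PUSH R3  → stack: [70, 88]
  PUSH R1  → stack: [70, 88, 94]
  POP R3  → R3 = 94, stack: [70, 88]
Final: R3 = 94

94


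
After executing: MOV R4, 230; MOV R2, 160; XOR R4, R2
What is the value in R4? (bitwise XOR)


Register state trace:
  MOV R4, 230  → R4 = 230 (0b11100110)
  MOV R2, 160  → R2 = 160 (0b10100000)
  XOR R4, R2  → R4 = 230 XOR 160 = 70 (0b01000110)
Final: R4 = 70

70


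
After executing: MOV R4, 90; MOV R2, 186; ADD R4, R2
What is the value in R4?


Register state trace:
  MOV R4, 90  → R4 = 90
  MOV R2, 186  → R2 = 186
  ADD R4, R2  → R4 = 90 + 186 = 276
Final: R4 = 276

276


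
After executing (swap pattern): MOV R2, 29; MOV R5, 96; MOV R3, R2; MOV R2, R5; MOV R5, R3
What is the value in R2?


Register state trace (swap pattern):
  MOV R2, 29  → R2 = 29
  MOV R5, 96  → R5 = 96
  MOV R3, R2  → R3 = 29  (save R2)
  MOV R2, R5  → R2 = 96  (R2 gets R5's value)
  MOV R5, R3  → R5 = 29  (R5 gets saved value)
Final: R2 = 96

96


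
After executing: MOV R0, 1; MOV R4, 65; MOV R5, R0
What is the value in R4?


Register state trace:
  MOV R0, 1  → R0 = 1
  MOV R4, 65  → R4 = 65
  MOV R5, R0  → R5 = 1
Final: R4 = 65

65


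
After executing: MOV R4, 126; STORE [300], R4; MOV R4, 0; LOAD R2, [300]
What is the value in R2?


Register and memory trace:
  MOV R4, 126  → R4 = 126
  STORE [300], R4  → mem[300] = 126
  MOV R4, 0  → R4 = 0
  LOAD R2, [300]  → R2 = mem[300] = 126
Final: R2 = 126

126


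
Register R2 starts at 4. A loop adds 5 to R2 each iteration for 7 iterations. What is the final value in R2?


Starting value: R2 = 4
  Iter 1: R2 = 4 + 5 = 9
  Iter 2: R2 = 9 + 5 = 14
  Iter 3: R2 = 14 + 5 = 19
  Iter 4: R2 = 19 + 5 = 24
  Iter 5: R2 = 24 + 5 = 29
  Iter 6: R2 = 29 + 5 = 34
  Iter 7: R2 = 34 + 5 = 39
Final: R2 = 39

39


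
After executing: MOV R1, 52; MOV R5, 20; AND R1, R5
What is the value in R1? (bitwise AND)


Register state trace:
  MOV R1, 52  → R1 = 52 (0b00110100)
  MOV R5, 20  → R5 = 20 (0b00010100)
  AND R1, R5  → R1 = 52 AND 20 = 20 (0b00010100)
Final: R1 = 20

20


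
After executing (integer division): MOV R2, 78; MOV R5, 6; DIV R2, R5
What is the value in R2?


Register state trace:
  MOV R2, 78  → R2 = 78
  MOV R5, 6  → R5 = 6
  DIV R2, R5  → R2 = 78 // 6 = 13
Final: R2 = 13

13


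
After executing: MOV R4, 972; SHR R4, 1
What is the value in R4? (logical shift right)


Register state trace:
  MOV R4, 972  → R4 = 972
  SHR R4, 1  → R4 = 972 >> 1 = 972 // 2^1 = 486
Final: R4 = 486

486


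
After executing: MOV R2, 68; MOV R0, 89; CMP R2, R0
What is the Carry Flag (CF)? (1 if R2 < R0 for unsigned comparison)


Register state trace:
  MOV R2, 68  → R2 = 68
  MOV R0, 89  → R0 = 89
  CMP R2, R0  → unsigned 68 - 89: borrow occurs
  68 < 89, so CF = 1
CF = 1

1


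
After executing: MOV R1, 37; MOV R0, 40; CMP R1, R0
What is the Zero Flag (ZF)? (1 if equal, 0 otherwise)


Register state trace:
  MOV R1, 37  → R1 = 37
  MOV R0, 40  → R0 = 40
  CMP R1, R0  → computes 37 - 40 = -3
  Result is nonzero, so values are not equal
ZF = 0

0


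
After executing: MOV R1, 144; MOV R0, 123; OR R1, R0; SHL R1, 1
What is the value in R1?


Register state trace:
  MOV R1, 144  → R1 = 144 (0b10010000)
  MOV R0, 123  → R0 = 123 (0b01111011)
  OR R1, R0  → R1 = 144 OR 123 = 251 (0b11111011)
  SHL R1, 1  → R1 = 251 << 1 = 502
Final: R1 = 502

502


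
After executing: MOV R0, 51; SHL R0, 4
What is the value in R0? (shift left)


Register state trace:
  MOV R0, 51  → R0 = 51
  SHL R0, 4  → R0 = 51 << 4 = 51 * 2^4 = 816
Final: R0 = 816

816


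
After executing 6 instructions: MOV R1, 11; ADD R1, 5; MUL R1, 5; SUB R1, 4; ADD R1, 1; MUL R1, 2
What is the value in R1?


Register state trace:
  MOV R1, 11  → R1 = 11
  ADD R1, 5  → R1 = 11 + 5 = 16
  MUL R1, 5  → R1 = 16 * 5 = 80
  SUB R1, 4  → R1 = 80 - 4 = 76
  ADD R1, 1  → R1 = 76 + 1 = 77
  MUL R1, 2  → R1 = 77 * 2 = 154
Final: R1 = 154

154


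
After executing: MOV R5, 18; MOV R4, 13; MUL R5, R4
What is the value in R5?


Register state trace:
  MOV R5, 18  → R5 = 18
  MOV R4, 13  → R4 = 13
  MUL R5, R4  → R5 = 18 * 13 = 234
Final: R5 = 234

234


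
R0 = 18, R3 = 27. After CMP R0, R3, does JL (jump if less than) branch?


Trace:
  R0 = 18, R3 = 27
  CMP R0, R3  → compares 18 vs 27
  JL checks: is 18 less than 27?
  18 < 27, so condition is true
Branch taken: Yes

Yes


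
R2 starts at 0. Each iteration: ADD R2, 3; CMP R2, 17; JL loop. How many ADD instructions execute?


Loop trace (R2 starts at 0, target 17, step 3):
  ADD #1: R2 = 0 + 3 = 3  → 3 < 17, loop
  ADD #2: R2 = 3 + 3 = 6  → 6 < 17, loop
  ADD #3: R2 = 6 + 3 = 9  → 9 < 17, loop
  ADD #4: R2 = 9 + 3 = 12  → 12 < 17, loop
  ADD #5: R2 = 12 + 3 = 15  → 15 < 17, loop
  ADD #6: R2 = 15 + 3 = 18  → 18 >= 17, exit
Total ADD instructions: 6

6


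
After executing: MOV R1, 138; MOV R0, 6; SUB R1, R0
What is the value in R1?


Register state trace:
  MOV R1, 138  → R1 = 138
  MOV R0, 6  → R0 = 6
  SUB R1, R0  → R1 = 138 - 6 = 132
Final: R1 = 132

132


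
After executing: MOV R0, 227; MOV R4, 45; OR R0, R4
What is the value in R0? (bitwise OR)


Register state trace:
  MOV R0, 227  → R0 = 227 (0b11100011)
  MOV R4, 45  → R4 = 45 (0b00101101)
  OR R0, R4   → R0 = 227 OR 45 = 239 (0b11101111)
Final: R0 = 239

239


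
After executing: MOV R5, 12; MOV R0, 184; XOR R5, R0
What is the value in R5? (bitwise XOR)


Register state trace:
  MOV R5, 12  → R5 = 12 (0b00001100)
  MOV R0, 184  → R0 = 184 (0b10111000)
  XOR R5, R0  → R5 = 12 XOR 184 = 180 (0b10110100)
Final: R5 = 180

180


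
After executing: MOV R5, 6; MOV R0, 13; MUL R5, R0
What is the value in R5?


Register state trace:
  MOV R5, 6  → R5 = 6
  MOV R0, 13  → R0 = 13
  MUL R5, R0  → R5 = 6 * 13 = 78
Final: R5 = 78

78


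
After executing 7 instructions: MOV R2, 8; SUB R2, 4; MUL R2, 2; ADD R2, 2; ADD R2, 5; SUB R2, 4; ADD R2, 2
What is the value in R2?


Register state trace:
  MOV R2, 8  → R2 = 8
  SUB R2, 4  → R2 = 8 - 4 = 4
  MUL R2, 2  → R2 = 4 * 2 = 8
  ADD R2, 2  → R2 = 8 + 2 = 10
  ADD R2, 5  → R2 = 10 + 5 = 15
  SUB R2, 4  → R2 = 15 - 4 = 11
  ADD R2, 2  → R2 = 11 + 2 = 13
Final: R2 = 13

13


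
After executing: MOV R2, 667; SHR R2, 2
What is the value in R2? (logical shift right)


Register state trace:
  MOV R2, 667  → R2 = 667
  SHR R2, 2  → R2 = 667 >> 2 = 667 // 2^2 = 166
Final: R2 = 166

166


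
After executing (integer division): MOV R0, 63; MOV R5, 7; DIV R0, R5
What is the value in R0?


Register state trace:
  MOV R0, 63  → R0 = 63
  MOV R5, 7  → R5 = 7
  DIV R0, R5  → R0 = 63 // 7 = 9
Final: R0 = 9

9


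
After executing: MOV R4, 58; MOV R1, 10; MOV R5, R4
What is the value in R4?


Register state trace:
  MOV R4, 58  → R4 = 58
  MOV R1, 10  → R1 = 10
  MOV R5, R4  → R5 = 58
Final: R4 = 58

58


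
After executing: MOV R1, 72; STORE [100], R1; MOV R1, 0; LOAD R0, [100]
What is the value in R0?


Register and memory trace:
  MOV R1, 72  → R1 = 72
  STORE [100], R1  → mem[100] = 72
  MOV R1, 0  → R1 = 0
  LOAD R0, [100]  → R0 = mem[100] = 72
Final: R0 = 72

72


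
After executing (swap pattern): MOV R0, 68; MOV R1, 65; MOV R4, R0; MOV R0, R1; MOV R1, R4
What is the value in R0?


Register state trace (swap pattern):
  MOV R0, 68  → R0 = 68
  MOV R1, 65  → R1 = 65
  MOV R4, R0  → R4 = 68  (save R0)
  MOV R0, R1  → R0 = 65  (R0 gets R1's value)
  MOV R1, R4  → R1 = 68  (R1 gets saved value)
Final: R0 = 65

65


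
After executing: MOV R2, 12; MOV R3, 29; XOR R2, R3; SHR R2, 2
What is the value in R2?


Register state trace:
  MOV R2, 12  → R2 = 12 (0b00001100)
  MOV R3, 29  → R3 = 29 (0b00011101)
  XOR R2, R3  → R2 = 12 XOR 29 = 17 (0b00010001)
  SHR R2, 2  → R2 = 17 >> 2 = 4
Final: R2 = 4

4


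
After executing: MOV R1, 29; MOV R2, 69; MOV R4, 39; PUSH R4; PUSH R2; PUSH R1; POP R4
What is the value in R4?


Stack trace (top is rightmost):
  MOV R1, 29  → R1 = 29
  MOV R2, 69  → R2 = 69
  MOV R4, 39  → R4 = 39
  PUSH R4  → stack: [39]
  PUSH R2  → stack: [39, 69]
  PUSH R1  → stack: [39, 69, 29]
  POP R4  → R4 = 29, stack: [39, 69]
Final: R4 = 29

29


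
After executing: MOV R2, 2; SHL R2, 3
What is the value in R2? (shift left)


Register state trace:
  MOV R2, 2  → R2 = 2
  SHL R2, 3  → R2 = 2 << 3 = 2 * 2^3 = 16
Final: R2 = 16

16


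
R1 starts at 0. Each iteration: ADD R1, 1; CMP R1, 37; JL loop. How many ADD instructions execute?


Loop trace (R1 starts at 0, target 37, step 1):
  ADD #1: R1 = 0 + 1 = 1  → 1 < 37, loop
  ADD #2: R1 = 1 + 1 = 2  → 2 < 37, loop
  ADD #3: R1 = 2 + 1 = 3  → 3 < 37, loop
  ADD #4: R1 = 3 + 1 = 4  → 4 < 37, loop
  ADD #5: R1 = 4 + 1 = 5  → 5 < 37, loop
  ADD #6: R1 = 5 + 1 = 6  → 6 < 37, loop
  ADD #7: R1 = 6 + 1 = 7  → 7 < 37, loop
  ADD #8: R1 = 7 + 1 = 8  → 8 < 37, loop
  ADD #9: R1 = 8 + 1 = 9  → 9 < 37, loop
  ADD #10: R1 = 9 + 1 = 10  → 10 < 37, loop
  ADD #11: R1 = 10 + 1 = 11  → 11 < 37, loop
  ADD #12: R1 = 11 + 1 = 12  → 12 < 37, loop
  ADD #13: R1 = 12 + 1 = 13  → 13 < 37, loop
  ADD #14: R1 = 13 + 1 = 14  → 14 < 37, loop
  ADD #15: R1 = 14 + 1 = 15  → 15 < 37, loop
  ADD #16: R1 = 15 + 1 = 16  → 16 < 37, loop
  ADD #17: R1 = 16 + 1 = 17  → 17 < 37, loop
  ADD #18: R1 = 17 + 1 = 18  → 18 < 37, loop
  ADD #19: R1 = 18 + 1 = 19  → 19 < 37, loop
  ADD #20: R1 = 19 + 1 = 20  → 20 < 37, loop
  ADD #21: R1 = 20 + 1 = 21  → 21 < 37, loop
  ADD #22: R1 = 21 + 1 = 22  → 22 < 37, loop
  ADD #23: R1 = 22 + 1 = 23  → 23 < 37, loop
  ADD #24: R1 = 23 + 1 = 24  → 24 < 37, loop
  ADD #25: R1 = 24 + 1 = 25  → 25 < 37, loop
  ADD #26: R1 = 25 + 1 = 26  → 26 < 37, loop
  ADD #27: R1 = 26 + 1 = 27  → 27 < 37, loop
  ADD #28: R1 = 27 + 1 = 28  → 28 < 37, loop
  ADD #29: R1 = 28 + 1 = 29  → 29 < 37, loop
  ADD #30: R1 = 29 + 1 = 30  → 30 < 37, loop
  ADD #31: R1 = 30 + 1 = 31  → 31 < 37, loop
  ADD #32: R1 = 31 + 1 = 32  → 32 < 37, loop
  ADD #33: R1 = 32 + 1 = 33  → 33 < 37, loop
  ADD #34: R1 = 33 + 1 = 34  → 34 < 37, loop
  ADD #35: R1 = 34 + 1 = 35  → 35 < 37, loop
  ADD #36: R1 = 35 + 1 = 36  → 36 < 37, loop
  ADD #37: R1 = 36 + 1 = 37  → 37 >= 37, exit
Total ADD instructions: 37

37


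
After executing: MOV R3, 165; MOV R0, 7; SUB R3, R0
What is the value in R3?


Register state trace:
  MOV R3, 165  → R3 = 165
  MOV R0, 7  → R0 = 7
  SUB R3, R0  → R3 = 165 - 7 = 158
Final: R3 = 158

158


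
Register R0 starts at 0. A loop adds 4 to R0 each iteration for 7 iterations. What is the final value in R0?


Starting value: R0 = 0
  Iter 1: R0 = 0 + 4 = 4
  Iter 2: R0 = 4 + 4 = 8
  Iter 3: R0 = 8 + 4 = 12
  Iter 4: R0 = 12 + 4 = 16
  Iter 5: R0 = 16 + 4 = 20
  Iter 6: R0 = 20 + 4 = 24
  Iter 7: R0 = 24 + 4 = 28
Final: R0 = 28

28


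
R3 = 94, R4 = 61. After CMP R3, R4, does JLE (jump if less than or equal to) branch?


Trace:
  R3 = 94, R4 = 61
  CMP R3, R4  → compares 94 vs 61
  JLE checks: is 94 less than or equal to 61?
  94 > 61, so condition is false
Branch taken: No

No


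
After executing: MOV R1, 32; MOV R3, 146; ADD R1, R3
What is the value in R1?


Register state trace:
  MOV R1, 32  → R1 = 32
  MOV R3, 146  → R3 = 146
  ADD R1, R3  → R1 = 32 + 146 = 178
Final: R1 = 178

178


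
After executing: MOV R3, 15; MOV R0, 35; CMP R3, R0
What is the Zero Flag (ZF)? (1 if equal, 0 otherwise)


Register state trace:
  MOV R3, 15  → R3 = 15
  MOV R0, 35  → R0 = 35
  CMP R3, R0  → computes 15 - 35 = -20
  Result is nonzero, so values are not equal
ZF = 0

0


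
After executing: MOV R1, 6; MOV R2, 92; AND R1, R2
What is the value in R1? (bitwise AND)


Register state trace:
  MOV R1, 6  → R1 = 6 (0b00000110)
  MOV R2, 92  → R2 = 92 (0b01011100)
  AND R1, R2  → R1 = 6 AND 92 = 4 (0b00000100)
Final: R1 = 4

4


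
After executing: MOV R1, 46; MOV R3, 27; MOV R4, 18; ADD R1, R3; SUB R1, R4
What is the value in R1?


Register state trace:
  MOV R1, 46  → R1 = 46
  MOV R3, 27  → R3 = 27
  MOV R4, 18  → R4 = 18
  ADD R1, R3  → R1 = 46 + 27 = 73
  SUB R1, R4  → R1 = 73 - 18 = 55
Final: R1 = 55

55


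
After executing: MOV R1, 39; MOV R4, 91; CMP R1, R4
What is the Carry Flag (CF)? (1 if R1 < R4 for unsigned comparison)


Register state trace:
  MOV R1, 39  → R1 = 39
  MOV R4, 91  → R4 = 91
  CMP R1, R4  → unsigned 39 - 91: borrow occurs
  39 < 91, so CF = 1
CF = 1

1


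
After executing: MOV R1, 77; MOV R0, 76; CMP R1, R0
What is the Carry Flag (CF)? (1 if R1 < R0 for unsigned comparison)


Register state trace:
  MOV R1, 77  → R1 = 77
  MOV R0, 76  → R0 = 76
  CMP R1, R0  → unsigned 77 - 76: no borrow
  77 >= 76, so CF = 0
CF = 0

0


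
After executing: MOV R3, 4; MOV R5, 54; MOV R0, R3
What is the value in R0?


Register state trace:
  MOV R3, 4  → R3 = 4
  MOV R5, 54  → R5 = 54
  MOV R0, R3  → R0 = 4
Final: R0 = 4

4


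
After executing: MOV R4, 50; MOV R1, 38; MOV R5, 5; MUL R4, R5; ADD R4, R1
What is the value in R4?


Register state trace:
  MOV R4, 50  → R4 = 50
  MOV R1, 38  → R1 = 38
  MOV R5, 5  → R5 = 5
  MUL R4, R5  → R4 = 50 * 5 = 250
  ADD R4, R1  → R4 = 250 + 38 = 288
Final: R4 = 288

288


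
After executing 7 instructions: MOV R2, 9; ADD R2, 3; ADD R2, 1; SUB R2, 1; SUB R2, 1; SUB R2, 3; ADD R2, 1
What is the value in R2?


Register state trace:
  MOV R2, 9  → R2 = 9
  ADD R2, 3  → R2 = 9 + 3 = 12
  ADD R2, 1  → R2 = 12 + 1 = 13
  SUB R2, 1  → R2 = 13 - 1 = 12
  SUB R2, 1  → R2 = 12 - 1 = 11
  SUB R2, 3  → R2 = 11 - 3 = 8
  ADD R2, 1  → R2 = 8 + 1 = 9
Final: R2 = 9

9


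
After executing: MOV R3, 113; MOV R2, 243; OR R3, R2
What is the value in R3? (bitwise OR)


Register state trace:
  MOV R3, 113  → R3 = 113 (0b01110001)
  MOV R2, 243  → R2 = 243 (0b11110011)
  OR R3, R2   → R3 = 113 OR 243 = 243 (0b11110011)
Final: R3 = 243

243


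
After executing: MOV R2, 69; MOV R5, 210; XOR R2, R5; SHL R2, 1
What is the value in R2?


Register state trace:
  MOV R2, 69  → R2 = 69 (0b01000101)
  MOV R5, 210  → R5 = 210 (0b11010010)
  XOR R2, R5  → R2 = 69 XOR 210 = 151 (0b10010111)
  SHL R2, 1  → R2 = 151 << 1 = 302
Final: R2 = 302

302


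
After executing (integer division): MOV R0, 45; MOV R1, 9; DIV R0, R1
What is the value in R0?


Register state trace:
  MOV R0, 45  → R0 = 45
  MOV R1, 9  → R1 = 9
  DIV R0, R1  → R0 = 45 // 9 = 5
Final: R0 = 5

5


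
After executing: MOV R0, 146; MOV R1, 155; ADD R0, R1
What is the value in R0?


Register state trace:
  MOV R0, 146  → R0 = 146
  MOV R1, 155  → R1 = 155
  ADD R0, R1  → R0 = 146 + 155 = 301
Final: R0 = 301

301


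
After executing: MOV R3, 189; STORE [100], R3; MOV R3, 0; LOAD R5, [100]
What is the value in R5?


Register and memory trace:
  MOV R3, 189  → R3 = 189
  STORE [100], R3  → mem[100] = 189
  MOV R3, 0  → R3 = 0
  LOAD R5, [100]  → R5 = mem[100] = 189
Final: R5 = 189

189


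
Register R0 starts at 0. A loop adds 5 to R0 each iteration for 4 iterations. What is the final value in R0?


Starting value: R0 = 0
  Iter 1: R0 = 0 + 5 = 5
  Iter 2: R0 = 5 + 5 = 10
  Iter 3: R0 = 10 + 5 = 15
  Iter 4: R0 = 15 + 5 = 20
Final: R0 = 20

20


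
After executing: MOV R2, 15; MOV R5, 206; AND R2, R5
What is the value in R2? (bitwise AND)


Register state trace:
  MOV R2, 15  → R2 = 15 (0b00001111)
  MOV R5, 206  → R5 = 206 (0b11001110)
  AND R2, R5  → R2 = 15 AND 206 = 14 (0b00001110)
Final: R2 = 14

14


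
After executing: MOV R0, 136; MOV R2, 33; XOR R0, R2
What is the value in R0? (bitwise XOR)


Register state trace:
  MOV R0, 136  → R0 = 136 (0b10001000)
  MOV R2, 33  → R2 = 33 (0b00100001)
  XOR R0, R2  → R0 = 136 XOR 33 = 169 (0b10101001)
Final: R0 = 169

169


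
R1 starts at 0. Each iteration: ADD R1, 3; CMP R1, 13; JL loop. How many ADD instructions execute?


Loop trace (R1 starts at 0, target 13, step 3):
  ADD #1: R1 = 0 + 3 = 3  → 3 < 13, loop
  ADD #2: R1 = 3 + 3 = 6  → 6 < 13, loop
  ADD #3: R1 = 6 + 3 = 9  → 9 < 13, loop
  ADD #4: R1 = 9 + 3 = 12  → 12 < 13, loop
  ADD #5: R1 = 12 + 3 = 15  → 15 >= 13, exit
Total ADD instructions: 5

5


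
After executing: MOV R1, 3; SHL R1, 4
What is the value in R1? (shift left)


Register state trace:
  MOV R1, 3  → R1 = 3
  SHL R1, 4  → R1 = 3 << 4 = 3 * 2^4 = 48
Final: R1 = 48

48


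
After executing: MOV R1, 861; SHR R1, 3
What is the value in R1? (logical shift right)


Register state trace:
  MOV R1, 861  → R1 = 861
  SHR R1, 3  → R1 = 861 >> 3 = 861 // 2^3 = 107
Final: R1 = 107

107


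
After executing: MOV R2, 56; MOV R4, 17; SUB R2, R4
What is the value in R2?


Register state trace:
  MOV R2, 56  → R2 = 56
  MOV R4, 17  → R4 = 17
  SUB R2, R4  → R2 = 56 - 17 = 39
Final: R2 = 39

39


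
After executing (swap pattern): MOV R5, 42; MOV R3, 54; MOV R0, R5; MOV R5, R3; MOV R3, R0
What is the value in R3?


Register state trace (swap pattern):
  MOV R5, 42  → R5 = 42
  MOV R3, 54  → R3 = 54
  MOV R0, R5  → R0 = 42  (save R5)
  MOV R5, R3  → R5 = 54  (R5 gets R3's value)
  MOV R3, R0  → R3 = 42  (R3 gets saved value)
Final: R3 = 42

42


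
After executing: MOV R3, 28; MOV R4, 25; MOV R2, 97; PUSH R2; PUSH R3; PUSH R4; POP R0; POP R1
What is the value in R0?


Stack trace (top is rightmost):
  MOV R3, 28  → R3 = 28
  MOV R4, 25  → R4 = 25
  MOV R2, 97  → R2 = 97
  PUSH R2  → stack: [97]
  PUSH R3  → stack: [97, 28]
  PUSH R4  → stack: [97, 28, 25]
  POP R0  → R0 = 25, stack: [97, 28]
  POP R1  → R1 = 28, stack: [97]
Final: R0 = 25

25


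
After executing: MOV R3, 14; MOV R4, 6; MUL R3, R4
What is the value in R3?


Register state trace:
  MOV R3, 14  → R3 = 14
  MOV R4, 6  → R4 = 6
  MUL R3, R4  → R3 = 14 * 6 = 84
Final: R3 = 84

84


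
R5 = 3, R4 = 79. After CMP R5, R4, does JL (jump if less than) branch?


Trace:
  R5 = 3, R4 = 79
  CMP R5, R4  → compares 3 vs 79
  JL checks: is 3 less than 79?
  3 < 79, so condition is true
Branch taken: Yes

Yes


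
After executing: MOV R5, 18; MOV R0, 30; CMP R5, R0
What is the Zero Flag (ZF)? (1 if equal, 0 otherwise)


Register state trace:
  MOV R5, 18  → R5 = 18
  MOV R0, 30  → R0 = 30
  CMP R5, R0  → computes 18 - 30 = -12
  Result is nonzero, so values are not equal
ZF = 0

0


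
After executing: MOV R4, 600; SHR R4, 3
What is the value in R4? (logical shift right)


Register state trace:
  MOV R4, 600  → R4 = 600
  SHR R4, 3  → R4 = 600 >> 3 = 600 // 2^3 = 75
Final: R4 = 75

75


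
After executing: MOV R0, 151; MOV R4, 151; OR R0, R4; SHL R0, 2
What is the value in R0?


Register state trace:
  MOV R0, 151  → R0 = 151 (0b10010111)
  MOV R4, 151  → R4 = 151 (0b10010111)
  OR R0, R4  → R0 = 151 OR 151 = 151 (0b10010111)
  SHL R0, 2  → R0 = 151 << 2 = 604
Final: R0 = 604

604


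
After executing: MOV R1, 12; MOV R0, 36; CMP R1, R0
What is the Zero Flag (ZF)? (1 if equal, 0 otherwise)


Register state trace:
  MOV R1, 12  → R1 = 12
  MOV R0, 36  → R0 = 36
  CMP R1, R0  → computes 12 - 36 = -24
  Result is nonzero, so values are not equal
ZF = 0

0


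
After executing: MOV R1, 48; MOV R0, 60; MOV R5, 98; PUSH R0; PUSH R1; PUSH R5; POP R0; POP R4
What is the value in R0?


Stack trace (top is rightmost):
  MOV R1, 48  → R1 = 48
  MOV R0, 60  → R0 = 60
  MOV R5, 98  → R5 = 98
  PUSH R0  → stack: [60]
  PUSH R1  → stack: [60, 48]
  PUSH R5  → stack: [60, 48, 98]
  POP R0  → R0 = 98, stack: [60, 48]
  POP R4  → R4 = 48, stack: [60]
Final: R0 = 98

98


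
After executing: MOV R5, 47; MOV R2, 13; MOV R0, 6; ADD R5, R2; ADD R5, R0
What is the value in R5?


Register state trace:
  MOV R5, 47  → R5 = 47
  MOV R2, 13  → R2 = 13
  MOV R0, 6  → R0 = 6
  ADD R5, R2  → R5 = 47 + 13 = 60
  ADD R5, R0  → R5 = 60 + 6 = 66
Final: R5 = 66

66


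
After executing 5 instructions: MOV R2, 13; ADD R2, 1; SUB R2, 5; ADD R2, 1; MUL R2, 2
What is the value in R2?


Register state trace:
  MOV R2, 13  → R2 = 13
  ADD R2, 1  → R2 = 13 + 1 = 14
  SUB R2, 5  → R2 = 14 - 5 = 9
  ADD R2, 1  → R2 = 9 + 1 = 10
  MUL R2, 2  → R2 = 10 * 2 = 20
Final: R2 = 20

20


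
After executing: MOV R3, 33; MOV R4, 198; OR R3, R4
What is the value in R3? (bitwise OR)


Register state trace:
  MOV R3, 33  → R3 = 33 (0b00100001)
  MOV R4, 198  → R4 = 198 (0b11000110)
  OR R3, R4   → R3 = 33 OR 198 = 231 (0b11100111)
Final: R3 = 231

231


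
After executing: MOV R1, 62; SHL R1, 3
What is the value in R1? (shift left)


Register state trace:
  MOV R1, 62  → R1 = 62
  SHL R1, 3  → R1 = 62 << 3 = 62 * 2^3 = 496
Final: R1 = 496

496


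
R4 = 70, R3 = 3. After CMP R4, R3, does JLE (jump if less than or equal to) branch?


Trace:
  R4 = 70, R3 = 3
  CMP R4, R3  → compares 70 vs 3
  JLE checks: is 70 less than or equal to 3?
  70 > 3, so condition is false
Branch taken: No

No


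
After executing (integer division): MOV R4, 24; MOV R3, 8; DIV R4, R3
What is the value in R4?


Register state trace:
  MOV R4, 24  → R4 = 24
  MOV R3, 8  → R3 = 8
  DIV R4, R3  → R4 = 24 // 8 = 3
Final: R4 = 3

3


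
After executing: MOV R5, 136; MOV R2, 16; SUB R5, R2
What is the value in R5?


Register state trace:
  MOV R5, 136  → R5 = 136
  MOV R2, 16  → R2 = 16
  SUB R5, R2  → R5 = 136 - 16 = 120
Final: R5 = 120

120


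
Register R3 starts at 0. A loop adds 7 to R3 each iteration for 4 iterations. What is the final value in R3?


Starting value: R3 = 0
  Iter 1: R3 = 0 + 7 = 7
  Iter 2: R3 = 7 + 7 = 14
  Iter 3: R3 = 14 + 7 = 21
  Iter 4: R3 = 21 + 7 = 28
Final: R3 = 28

28


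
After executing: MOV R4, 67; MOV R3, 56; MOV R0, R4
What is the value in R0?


Register state trace:
  MOV R4, 67  → R4 = 67
  MOV R3, 56  → R3 = 56
  MOV R0, R4  → R0 = 67
Final: R0 = 67

67


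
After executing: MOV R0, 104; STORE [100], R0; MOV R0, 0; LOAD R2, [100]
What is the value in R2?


Register and memory trace:
  MOV R0, 104  → R0 = 104
  STORE [100], R0  → mem[100] = 104
  MOV R0, 0  → R0 = 0
  LOAD R2, [100]  → R2 = mem[100] = 104
Final: R2 = 104

104


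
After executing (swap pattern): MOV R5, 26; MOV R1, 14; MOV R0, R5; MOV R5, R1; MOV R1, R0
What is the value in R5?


Register state trace (swap pattern):
  MOV R5, 26  → R5 = 26
  MOV R1, 14  → R1 = 14
  MOV R0, R5  → R0 = 26  (save R5)
  MOV R5, R1  → R5 = 14  (R5 gets R1's value)
  MOV R1, R0  → R1 = 26  (R1 gets saved value)
Final: R5 = 14

14


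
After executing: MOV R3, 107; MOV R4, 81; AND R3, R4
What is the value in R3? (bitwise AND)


Register state trace:
  MOV R3, 107  → R3 = 107 (0b01101011)
  MOV R4, 81  → R4 = 81 (0b01010001)
  AND R3, R4  → R3 = 107 AND 81 = 65 (0b01000001)
Final: R3 = 65

65


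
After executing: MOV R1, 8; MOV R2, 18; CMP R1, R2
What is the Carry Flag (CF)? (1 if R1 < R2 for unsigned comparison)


Register state trace:
  MOV R1, 8  → R1 = 8
  MOV R2, 18  → R2 = 18
  CMP R1, R2  → unsigned 8 - 18: borrow occurs
  8 < 18, so CF = 1
CF = 1

1


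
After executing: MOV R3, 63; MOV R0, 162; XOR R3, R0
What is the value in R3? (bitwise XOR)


Register state trace:
  MOV R3, 63  → R3 = 63 (0b00111111)
  MOV R0, 162  → R0 = 162 (0b10100010)
  XOR R3, R0  → R3 = 63 XOR 162 = 157 (0b10011101)
Final: R3 = 157

157


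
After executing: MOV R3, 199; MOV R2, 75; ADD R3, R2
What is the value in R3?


Register state trace:
  MOV R3, 199  → R3 = 199
  MOV R2, 75  → R2 = 75
  ADD R3, R2  → R3 = 199 + 75 = 274
Final: R3 = 274

274


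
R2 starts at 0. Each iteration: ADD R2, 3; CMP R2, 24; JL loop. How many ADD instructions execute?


Loop trace (R2 starts at 0, target 24, step 3):
  ADD #1: R2 = 0 + 3 = 3  → 3 < 24, loop
  ADD #2: R2 = 3 + 3 = 6  → 6 < 24, loop
  ADD #3: R2 = 6 + 3 = 9  → 9 < 24, loop
  ADD #4: R2 = 9 + 3 = 12  → 12 < 24, loop
  ADD #5: R2 = 12 + 3 = 15  → 15 < 24, loop
  ADD #6: R2 = 15 + 3 = 18  → 18 < 24, loop
  ADD #7: R2 = 18 + 3 = 21  → 21 < 24, loop
  ADD #8: R2 = 21 + 3 = 24  → 24 >= 24, exit
Total ADD instructions: 8

8


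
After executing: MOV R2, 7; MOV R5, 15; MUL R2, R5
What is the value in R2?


Register state trace:
  MOV R2, 7  → R2 = 7
  MOV R5, 15  → R5 = 15
  MUL R2, R5  → R2 = 7 * 15 = 105
Final: R2 = 105

105


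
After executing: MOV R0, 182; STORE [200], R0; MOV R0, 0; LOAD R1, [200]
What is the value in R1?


Register and memory trace:
  MOV R0, 182  → R0 = 182
  STORE [200], R0  → mem[200] = 182
  MOV R0, 0  → R0 = 0
  LOAD R1, [200]  → R1 = mem[200] = 182
Final: R1 = 182

182


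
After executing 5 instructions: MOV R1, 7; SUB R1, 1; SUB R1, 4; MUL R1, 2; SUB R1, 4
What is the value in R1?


Register state trace:
  MOV R1, 7  → R1 = 7
  SUB R1, 1  → R1 = 7 - 1 = 6
  SUB R1, 4  → R1 = 6 - 4 = 2
  MUL R1, 2  → R1 = 2 * 2 = 4
  SUB R1, 4  → R1 = 4 - 4 = 0
Final: R1 = 0

0


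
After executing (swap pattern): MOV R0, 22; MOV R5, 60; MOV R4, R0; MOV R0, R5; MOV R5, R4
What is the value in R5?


Register state trace (swap pattern):
  MOV R0, 22  → R0 = 22
  MOV R5, 60  → R5 = 60
  MOV R4, R0  → R4 = 22  (save R0)
  MOV R0, R5  → R0 = 60  (R0 gets R5's value)
  MOV R5, R4  → R5 = 22  (R5 gets saved value)
Final: R5 = 22

22


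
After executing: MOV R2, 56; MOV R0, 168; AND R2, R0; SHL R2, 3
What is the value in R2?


Register state trace:
  MOV R2, 56  → R2 = 56 (0b00111000)
  MOV R0, 168  → R0 = 168 (0b10101000)
  AND R2, R0  → R2 = 56 AND 168 = 40 (0b00101000)
  SHL R2, 3  → R2 = 40 << 3 = 320
Final: R2 = 320

320


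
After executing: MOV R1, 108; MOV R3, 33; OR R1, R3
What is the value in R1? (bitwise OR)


Register state trace:
  MOV R1, 108  → R1 = 108 (0b01101100)
  MOV R3, 33  → R3 = 33 (0b00100001)
  OR R1, R3   → R1 = 108 OR 33 = 109 (0b01101101)
Final: R1 = 109

109


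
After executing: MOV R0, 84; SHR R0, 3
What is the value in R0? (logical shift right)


Register state trace:
  MOV R0, 84  → R0 = 84
  SHR R0, 3  → R0 = 84 >> 3 = 84 // 2^3 = 10
Final: R0 = 10

10


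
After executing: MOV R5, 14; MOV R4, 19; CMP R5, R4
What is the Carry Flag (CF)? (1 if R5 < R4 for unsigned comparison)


Register state trace:
  MOV R5, 14  → R5 = 14
  MOV R4, 19  → R4 = 19
  CMP R5, R4  → unsigned 14 - 19: borrow occurs
  14 < 19, so CF = 1
CF = 1

1


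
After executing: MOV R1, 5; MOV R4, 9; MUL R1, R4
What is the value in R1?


Register state trace:
  MOV R1, 5  → R1 = 5
  MOV R4, 9  → R4 = 9
  MUL R1, R4  → R1 = 5 * 9 = 45
Final: R1 = 45

45


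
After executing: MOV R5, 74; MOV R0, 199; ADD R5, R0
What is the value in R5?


Register state trace:
  MOV R5, 74  → R5 = 74
  MOV R0, 199  → R0 = 199
  ADD R5, R0  → R5 = 74 + 199 = 273
Final: R5 = 273

273


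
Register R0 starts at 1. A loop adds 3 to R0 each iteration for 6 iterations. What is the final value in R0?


Starting value: R0 = 1
  Iter 1: R0 = 1 + 3 = 4
  Iter 2: R0 = 4 + 3 = 7
  Iter 3: R0 = 7 + 3 = 10
  Iter 4: R0 = 10 + 3 = 13
  Iter 5: R0 = 13 + 3 = 16
  Iter 6: R0 = 16 + 3 = 19
Final: R0 = 19

19


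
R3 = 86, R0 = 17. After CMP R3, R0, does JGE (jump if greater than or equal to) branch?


Trace:
  R3 = 86, R0 = 17
  CMP R3, R0  → compares 86 vs 17
  JGE checks: is 86 greater than or equal to 17?
  86 > 17, so condition is true
Branch taken: Yes

Yes


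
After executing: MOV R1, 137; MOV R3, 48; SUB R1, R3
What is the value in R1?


Register state trace:
  MOV R1, 137  → R1 = 137
  MOV R3, 48  → R3 = 48
  SUB R1, R3  → R1 = 137 - 48 = 89
Final: R1 = 89

89


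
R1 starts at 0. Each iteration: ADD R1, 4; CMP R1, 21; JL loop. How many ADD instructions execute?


Loop trace (R1 starts at 0, target 21, step 4):
  ADD #1: R1 = 0 + 4 = 4  → 4 < 21, loop
  ADD #2: R1 = 4 + 4 = 8  → 8 < 21, loop
  ADD #3: R1 = 8 + 4 = 12  → 12 < 21, loop
  ADD #4: R1 = 12 + 4 = 16  → 16 < 21, loop
  ADD #5: R1 = 16 + 4 = 20  → 20 < 21, loop
  ADD #6: R1 = 20 + 4 = 24  → 24 >= 21, exit
Total ADD instructions: 6

6


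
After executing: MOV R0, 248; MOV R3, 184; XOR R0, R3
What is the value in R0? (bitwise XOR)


Register state trace:
  MOV R0, 248  → R0 = 248 (0b11111000)
  MOV R3, 184  → R3 = 184 (0b10111000)
  XOR R0, R3  → R0 = 248 XOR 184 = 64 (0b01000000)
Final: R0 = 64

64


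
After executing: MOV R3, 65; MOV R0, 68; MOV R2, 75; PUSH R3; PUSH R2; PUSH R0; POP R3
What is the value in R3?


Stack trace (top is rightmost):
  MOV R3, 65  → R3 = 65
  MOV R0, 68  → R0 = 68
  MOV R2, 75  → R2 = 75
  PUSH R3  → stack: [65]
  PUSH R2  → stack: [65, 75]
  PUSH R0  → stack: [65, 75, 68]
  POP R3  → R3 = 68, stack: [65, 75]
Final: R3 = 68

68


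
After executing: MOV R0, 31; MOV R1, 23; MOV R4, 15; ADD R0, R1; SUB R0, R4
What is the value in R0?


Register state trace:
  MOV R0, 31  → R0 = 31
  MOV R1, 23  → R1 = 23
  MOV R4, 15  → R4 = 15
  ADD R0, R1  → R0 = 31 + 23 = 54
  SUB R0, R4  → R0 = 54 - 15 = 39
Final: R0 = 39

39


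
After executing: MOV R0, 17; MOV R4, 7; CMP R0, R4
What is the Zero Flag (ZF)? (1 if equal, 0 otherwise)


Register state trace:
  MOV R0, 17  → R0 = 17
  MOV R4, 7  → R4 = 7
  CMP R0, R4  → computes 17 - 7 = 10
  Result is nonzero, so values are not equal
ZF = 0

0


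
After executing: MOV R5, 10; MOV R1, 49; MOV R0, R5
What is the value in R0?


Register state trace:
  MOV R5, 10  → R5 = 10
  MOV R1, 49  → R1 = 49
  MOV R0, R5  → R0 = 10
Final: R0 = 10

10


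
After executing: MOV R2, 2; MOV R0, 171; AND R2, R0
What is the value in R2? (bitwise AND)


Register state trace:
  MOV R2, 2  → R2 = 2 (0b00000010)
  MOV R0, 171  → R0 = 171 (0b10101011)
  AND R2, R0  → R2 = 2 AND 171 = 2 (0b00000010)
Final: R2 = 2

2


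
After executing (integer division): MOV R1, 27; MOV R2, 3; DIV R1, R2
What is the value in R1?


Register state trace:
  MOV R1, 27  → R1 = 27
  MOV R2, 3  → R2 = 3
  DIV R1, R2  → R1 = 27 // 3 = 9
Final: R1 = 9

9


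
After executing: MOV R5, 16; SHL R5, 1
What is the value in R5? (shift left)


Register state trace:
  MOV R5, 16  → R5 = 16
  SHL R5, 1  → R5 = 16 << 1 = 16 * 2^1 = 32
Final: R5 = 32

32


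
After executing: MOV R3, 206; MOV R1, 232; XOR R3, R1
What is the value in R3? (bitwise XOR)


Register state trace:
  MOV R3, 206  → R3 = 206 (0b11001110)
  MOV R1, 232  → R1 = 232 (0b11101000)
  XOR R3, R1  → R3 = 206 XOR 232 = 38 (0b00100110)
Final: R3 = 38

38


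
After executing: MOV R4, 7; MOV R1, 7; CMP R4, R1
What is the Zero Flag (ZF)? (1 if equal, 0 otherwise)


Register state trace:
  MOV R4, 7  → R4 = 7
  MOV R1, 7  → R1 = 7
  CMP R4, R1  → computes 7 - 7 = 0
  Result is zero, so values are equal
ZF = 1

1


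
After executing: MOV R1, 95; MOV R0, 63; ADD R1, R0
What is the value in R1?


Register state trace:
  MOV R1, 95  → R1 = 95
  MOV R0, 63  → R0 = 63
  ADD R1, R0  → R1 = 95 + 63 = 158
Final: R1 = 158

158


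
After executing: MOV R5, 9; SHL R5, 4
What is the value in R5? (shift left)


Register state trace:
  MOV R5, 9  → R5 = 9
  SHL R5, 4  → R5 = 9 << 4 = 9 * 2^4 = 144
Final: R5 = 144

144


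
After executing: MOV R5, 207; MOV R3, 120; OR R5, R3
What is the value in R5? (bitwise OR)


Register state trace:
  MOV R5, 207  → R5 = 207 (0b11001111)
  MOV R3, 120  → R3 = 120 (0b01111000)
  OR R5, R3   → R5 = 207 OR 120 = 255 (0b11111111)
Final: R5 = 255

255


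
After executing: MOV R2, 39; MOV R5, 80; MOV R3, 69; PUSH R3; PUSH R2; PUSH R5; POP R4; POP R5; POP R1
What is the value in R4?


Stack trace (top is rightmost):
  MOV R2, 39  → R2 = 39
  MOV R5, 80  → R5 = 80
  MOV R3, 69  → R3 = 69
  PUSH R3  → stack: [69]
  PUSH R2  → stack: [69, 39]
  PUSH R5  → stack: [69, 39, 80]
  POP R4  → R4 = 80, stack: [69, 39]
  POP R5  → R5 = 39, stack: [69]
  POP R1  → R1 = 69, stack: []
Final: R4 = 80

80


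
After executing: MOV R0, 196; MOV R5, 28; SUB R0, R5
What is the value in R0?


Register state trace:
  MOV R0, 196  → R0 = 196
  MOV R5, 28  → R5 = 28
  SUB R0, R5  → R0 = 196 - 28 = 168
Final: R0 = 168

168


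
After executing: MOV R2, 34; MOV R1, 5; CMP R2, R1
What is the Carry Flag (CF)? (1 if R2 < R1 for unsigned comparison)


Register state trace:
  MOV R2, 34  → R2 = 34
  MOV R1, 5  → R1 = 5
  CMP R2, R1  → unsigned 34 - 5: no borrow
  34 >= 5, so CF = 0
CF = 0

0


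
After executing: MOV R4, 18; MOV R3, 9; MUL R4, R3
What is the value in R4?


Register state trace:
  MOV R4, 18  → R4 = 18
  MOV R3, 9  → R3 = 9
  MUL R4, R3  → R4 = 18 * 9 = 162
Final: R4 = 162

162


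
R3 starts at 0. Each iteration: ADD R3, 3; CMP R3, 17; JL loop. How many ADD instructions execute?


Loop trace (R3 starts at 0, target 17, step 3):
  ADD #1: R3 = 0 + 3 = 3  → 3 < 17, loop
  ADD #2: R3 = 3 + 3 = 6  → 6 < 17, loop
  ADD #3: R3 = 6 + 3 = 9  → 9 < 17, loop
  ADD #4: R3 = 9 + 3 = 12  → 12 < 17, loop
  ADD #5: R3 = 12 + 3 = 15  → 15 < 17, loop
  ADD #6: R3 = 15 + 3 = 18  → 18 >= 17, exit
Total ADD instructions: 6

6


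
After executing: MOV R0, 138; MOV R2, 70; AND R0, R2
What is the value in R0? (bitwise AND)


Register state trace:
  MOV R0, 138  → R0 = 138 (0b10001010)
  MOV R2, 70  → R2 = 70 (0b01000110)
  AND R0, R2  → R0 = 138 AND 70 = 2 (0b00000010)
Final: R0 = 2

2


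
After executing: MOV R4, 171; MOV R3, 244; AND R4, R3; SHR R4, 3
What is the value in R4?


Register state trace:
  MOV R4, 171  → R4 = 171 (0b10101011)
  MOV R3, 244  → R3 = 244 (0b11110100)
  AND R4, R3  → R4 = 171 AND 244 = 160 (0b10100000)
  SHR R4, 3  → R4 = 160 >> 3 = 20
Final: R4 = 20

20
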